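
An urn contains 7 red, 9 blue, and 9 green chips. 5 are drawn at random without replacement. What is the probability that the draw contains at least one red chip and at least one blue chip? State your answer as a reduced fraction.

192/253

There are C(25,5) = 53130 possible draws.
By inclusion-exclusion on the complements, draws missing all red or all blue: C(18,5) + C(16,5) − C(9,5) = 8568 + 4368 − 126 = 12810.
So draws with at least one of each: 53130 − 12810 = 40320, probability 40320/53130 = 192/253.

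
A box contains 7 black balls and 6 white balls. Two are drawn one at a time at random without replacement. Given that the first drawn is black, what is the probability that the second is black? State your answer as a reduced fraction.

1/2

After removing one black, 12 remain: 6 black and 6 white.
So the probability the next is black is 6/12 = 1/2.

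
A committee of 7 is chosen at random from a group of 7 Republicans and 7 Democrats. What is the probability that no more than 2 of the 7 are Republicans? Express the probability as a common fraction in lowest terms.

491/3432

Total selections: C(14,7) = 3432.
Favorable selections (no more than 2 Republicans): C(7,0)·C(7,7) + C(7,1)·C(7,6) + C(7,2)·C(7,5) = 1 + 49 + 441 = 491.
Probability = 491/3432.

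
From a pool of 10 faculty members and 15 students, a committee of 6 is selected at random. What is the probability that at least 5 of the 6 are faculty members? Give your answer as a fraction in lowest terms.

Total selections: C(25,6) = 177100.
Favorable selections (at least 5 faculty members): C(10,5)·C(15,1) + C(10,6)·C(15,0) = 3780 + 210 = 3990.
Probability = 3990/177100 = 57/2530.

57/2530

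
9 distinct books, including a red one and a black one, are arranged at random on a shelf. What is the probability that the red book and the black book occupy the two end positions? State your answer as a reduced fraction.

There are 9! = 362880 arrangements.
Place the red book and the black book at the ends in 2 ways, arrange the remaining 7 in 7! = 5040 ways: 2·5040 = 10080.
Probability = 10080/362880 = 1/36.

1/36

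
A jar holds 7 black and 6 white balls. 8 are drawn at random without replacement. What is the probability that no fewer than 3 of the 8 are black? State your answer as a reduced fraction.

422/429

There are C(13,8) = 1287 ways to choose the 8.
Favorable selections (no fewer than 3 black): C(7,3)·C(6,5) + C(7,4)·C(6,4) + C(7,5)·C(6,3) + C(7,6)·C(6,2) + C(7,7)·C(6,1) = 210 + 525 + 420 + 105 + 6 = 1266.
Probability = 1266/1287 = 422/429.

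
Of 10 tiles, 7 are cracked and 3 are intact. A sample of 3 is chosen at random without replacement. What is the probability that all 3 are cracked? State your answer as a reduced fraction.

7/24

There are C(10,3) = 120 possible selections.
Selections with all cracked: C(7,3) = 35.
Probability = 35/120 = 7/24.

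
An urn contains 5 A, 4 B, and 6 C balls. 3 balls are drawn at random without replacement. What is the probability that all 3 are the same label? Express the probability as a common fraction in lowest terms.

There are C(15,3) = 455 ways to draw 3 balls.
All same label: C(5,3) + C(4,3) + C(6,3) = 10 + 4 + 20 = 34.
Probability = 34/455.

34/455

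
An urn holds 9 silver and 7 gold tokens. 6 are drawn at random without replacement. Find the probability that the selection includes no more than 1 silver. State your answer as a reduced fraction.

There are C(16,6) = 8008 ways to choose the 6.
Favorable selections (no more than 1 silver): C(9,0)·C(7,6) + C(9,1)·C(7,5) = 7 + 189 = 196.
Probability = 196/8008 = 7/286.

7/286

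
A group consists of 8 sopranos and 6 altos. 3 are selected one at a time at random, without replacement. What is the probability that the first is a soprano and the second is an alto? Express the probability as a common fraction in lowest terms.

Multiply the conditional probabilities at each draw: 8/14 · 6/13 = 48/182 = 24/91.

24/91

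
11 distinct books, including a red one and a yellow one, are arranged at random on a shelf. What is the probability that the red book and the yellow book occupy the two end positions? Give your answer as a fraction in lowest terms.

There are 11! = 39916800 arrangements.
Place the red book and the yellow book at the ends in 2 ways, arrange the remaining 9 in 9! = 362880 ways: 2·362880 = 725760.
Probability = 725760/39916800 = 1/55.

1/55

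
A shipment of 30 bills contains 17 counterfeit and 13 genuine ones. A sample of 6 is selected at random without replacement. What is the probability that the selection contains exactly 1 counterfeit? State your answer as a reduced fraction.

187/5075

The sample space is all 6-subsets of the 30: C(30,6) = 593775.
Selections with exactly 1 counterfeit: choose 1 of the 17 counterfeit and 5 of the 13 genuine, C(17,1)·C(13,5) = 17·1287 = 21879.
Probability = 21879/593775 = 187/5075.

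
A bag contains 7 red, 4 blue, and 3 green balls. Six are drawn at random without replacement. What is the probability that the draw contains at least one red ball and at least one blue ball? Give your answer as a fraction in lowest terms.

There are C(14,6) = 3003 possible draws.
By inclusion-exclusion on the complements, draws missing all red or all blue: C(7,6) + C(10,6) − C(3,6) = 7 + 210 − 0 = 217.
So draws with at least one of each: 3003 − 217 = 2786, probability 2786/3003 = 398/429.

398/429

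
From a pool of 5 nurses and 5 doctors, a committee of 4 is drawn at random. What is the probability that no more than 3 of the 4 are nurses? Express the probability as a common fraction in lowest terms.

Total selections: C(10,4) = 210.
The complement is exactly 4 nurses: C(5,4)·C(5,0) = 5.
Probability = 1 − 5/210 = 205/210 = 41/42.

41/42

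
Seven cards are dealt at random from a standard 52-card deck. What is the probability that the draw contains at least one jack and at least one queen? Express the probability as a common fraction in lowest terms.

3105873/16723070

There are C(52,7) = 133784560 possible draws.
By inclusion-exclusion on the complements, draws missing all jacks or all queens: C(48,7) + C(48,7) − C(44,7) = 73629072 + 73629072 − 38320568 = 108937576.
So draws with at least one of each: 133784560 − 108937576 = 24846984, probability 24846984/133784560 = 3105873/16723070.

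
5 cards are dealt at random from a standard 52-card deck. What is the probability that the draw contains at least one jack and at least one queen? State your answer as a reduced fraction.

There are C(52,5) = 2598960 possible draws.
By inclusion-exclusion on the complements, draws missing all jacks or all queens: C(48,5) + C(48,5) − C(44,5) = 1712304 + 1712304 − 1086008 = 2338600.
So draws with at least one of each: 2598960 − 2338600 = 260360, probability 260360/2598960 = 6509/64974.

6509/64974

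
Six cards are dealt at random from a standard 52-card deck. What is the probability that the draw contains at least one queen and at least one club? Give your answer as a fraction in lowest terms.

There are C(52,6) = 20358520 possible draws.
By inclusion-exclusion on the complements, draws missing all queens or all clubs: C(48,6) + C(39,6) − C(36,6) = 12271512 + 3262623 − 1947792 = 13586343.
So draws with at least one of each: 20358520 − 13586343 = 6772177, probability 6772177/20358520.

6772177/20358520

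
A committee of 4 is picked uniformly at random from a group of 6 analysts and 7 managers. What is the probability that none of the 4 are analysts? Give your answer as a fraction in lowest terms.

There are C(13,4) = 715 possible selections.
Selections with no analysts (all managers): C(7,4) = 35.
Probability = 35/715 = 7/143.

7/143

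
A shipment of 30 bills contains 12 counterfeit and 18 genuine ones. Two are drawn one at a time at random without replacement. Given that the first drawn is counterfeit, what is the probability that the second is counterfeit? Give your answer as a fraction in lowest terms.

11/29

After removing one counterfeit, 29 remain: 11 counterfeit and 18 genuine.
So the probability the next is counterfeit is 11/29.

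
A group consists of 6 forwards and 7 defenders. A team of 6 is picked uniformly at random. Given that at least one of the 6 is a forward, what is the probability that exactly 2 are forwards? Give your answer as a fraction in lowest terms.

525/1709

Work in counts. Selections with at least one forward: C(13,6) − C(7,6) = 1716 − 7 = 1709.
Of those, selections where exactly 2 are forwards: C(6,2)·C(7,4) = 15·35 = 525.
Conditional probability = 525/1709.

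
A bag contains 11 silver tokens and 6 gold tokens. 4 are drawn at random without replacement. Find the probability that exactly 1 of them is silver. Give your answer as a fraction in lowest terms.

11/119

The sample space is all 4-subsets of the 17: C(17,4) = 2380.
Selections with exactly 1 silver: choose 1 of the 11 silver and 3 of the 6 gold, C(11,1)·C(6,3) = 11·20 = 220.
Probability = 220/2380 = 11/119.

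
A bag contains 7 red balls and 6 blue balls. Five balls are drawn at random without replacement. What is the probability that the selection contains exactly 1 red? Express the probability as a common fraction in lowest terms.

35/429

The sample space is all 5-subsets of the 13: C(13,5) = 1287.
Selections with exactly 1 red: choose 1 of the 7 red and 4 of the 6 blue, C(7,1)·C(6,4) = 7·15 = 105.
Probability = 105/1287 = 35/429.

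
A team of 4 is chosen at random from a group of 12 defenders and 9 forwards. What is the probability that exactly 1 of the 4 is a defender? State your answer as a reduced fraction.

16/95

There are C(21,4) = 5985 ways to choose 4 from 21.
Selections with exactly 1 defender: choose 1 of the 12 defenders and 3 of the 9 forwards, C(12,1)·C(9,3) = 12·84 = 1008.
Probability = 1008/5985 = 16/95.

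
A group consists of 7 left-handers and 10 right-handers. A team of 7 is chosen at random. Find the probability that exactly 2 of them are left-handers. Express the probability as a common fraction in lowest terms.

1323/4862

Total number of selections: C(17,7) = 19448.
Selections with exactly 2 left-handers: choose 2 of the 7 left-handers and 5 of the 10 right-handers, C(7,2)·C(10,5) = 21·252 = 5292.
Probability = 5292/19448 = 1323/4862.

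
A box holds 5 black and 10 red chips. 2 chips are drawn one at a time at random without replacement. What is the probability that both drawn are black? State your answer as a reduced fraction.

Multiply the conditional probabilities at each draw: 5/15 · 4/14 = 20/210 = 2/21.

2/21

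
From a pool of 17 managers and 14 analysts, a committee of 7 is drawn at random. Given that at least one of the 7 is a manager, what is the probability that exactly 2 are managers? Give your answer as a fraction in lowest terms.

Work in counts. Selections with at least one manager: C(31,7) − C(14,7) = 2629575 − 3432 = 2626143.
Of those, selections where exactly 2 are managers: C(17,2)·C(14,5) = 136·2002 = 272272.
Conditional probability = 272272/2626143 = 1232/11883.

1232/11883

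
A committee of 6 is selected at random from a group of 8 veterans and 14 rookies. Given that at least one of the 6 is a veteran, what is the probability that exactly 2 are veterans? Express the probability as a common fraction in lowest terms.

Work in counts. Selections with at least one veteran: C(22,6) − C(14,6) = 74613 − 3003 = 71610.
Of those, selections where exactly 2 are veterans: C(8,2)·C(14,4) = 28·1001 = 28028.
Conditional probability = 28028/71610 = 182/465.

182/465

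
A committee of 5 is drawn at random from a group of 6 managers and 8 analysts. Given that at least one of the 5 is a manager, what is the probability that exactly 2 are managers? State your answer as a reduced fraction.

60/139

Work in counts. Selections with at least one manager: C(14,5) − C(8,5) = 2002 − 56 = 1946.
Of those, selections where exactly 2 are managers: C(6,2)·C(8,3) = 15·56 = 840.
Conditional probability = 840/1946 = 60/139.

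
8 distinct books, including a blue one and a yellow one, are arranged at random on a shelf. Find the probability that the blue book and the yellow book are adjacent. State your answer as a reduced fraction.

There are 8! = 40320 arrangements.
Treat the blue book and the yellow book as a block: 7! arrangements of the blocks × 2 orders within the block = 2·5040 = 10080.
Probability = 10080/40320 = 1/4.

1/4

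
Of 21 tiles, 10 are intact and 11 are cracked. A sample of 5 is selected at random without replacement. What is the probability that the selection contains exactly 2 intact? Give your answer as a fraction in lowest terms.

825/2261

There are C(21,5) = 20349 ways to choose 5 from 21.
Selections with exactly 2 intact: choose 2 of the 10 intact and 3 of the 11 cracked, C(10,2)·C(11,3) = 45·165 = 7425.
Probability = 7425/20349 = 825/2261.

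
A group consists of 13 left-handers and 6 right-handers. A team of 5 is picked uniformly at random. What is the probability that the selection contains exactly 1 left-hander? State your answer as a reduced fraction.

The sample space is all 5-subsets of the 19: C(19,5) = 11628.
Selections with exactly 1 left-hander: choose 1 of the 13 left-handers and 4 of the 6 right-handers, C(13,1)·C(6,4) = 13·15 = 195.
Probability = 195/11628 = 65/3876.

65/3876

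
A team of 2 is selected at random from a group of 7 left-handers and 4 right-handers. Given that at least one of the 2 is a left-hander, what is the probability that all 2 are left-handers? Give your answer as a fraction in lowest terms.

Work in counts. Selections with at least one left-hander: C(11,2) − C(4,2) = 55 − 6 = 49.
Of those, selections where all 2 are left-handers: C(7,2) = 21.
Conditional probability = 21/49 = 3/7.

3/7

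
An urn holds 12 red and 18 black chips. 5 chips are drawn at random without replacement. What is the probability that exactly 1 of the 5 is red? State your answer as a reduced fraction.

680/2639

There are C(30,5) = 142506 ways to choose 5 from 30.
Selections with exactly 1 red: choose 1 of the 12 red and 4 of the 18 black, C(12,1)·C(18,4) = 12·3060 = 36720.
Probability = 36720/142506 = 680/2639.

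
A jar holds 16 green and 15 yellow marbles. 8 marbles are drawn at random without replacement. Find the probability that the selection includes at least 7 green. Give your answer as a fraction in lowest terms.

946/40455

There are C(31,8) = 7888725 ways to choose the 8.
Favorable selections (at least 7 green): C(16,7)·C(15,1) + C(16,8)·C(15,0) = 171600 + 12870 = 184470.
Probability = 184470/7888725 = 946/40455.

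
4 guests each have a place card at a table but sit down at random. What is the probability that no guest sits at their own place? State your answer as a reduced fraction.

There are 4! = 24 seatings.
By inclusion-exclusion, seatings with no fixed points: C(4,0)·4! − C(4,1)·3! + C(4,2)·2! − C(4,3)·1! + C(4,4)·0! = 9.
Probability = 9/24 = 3/8.

3/8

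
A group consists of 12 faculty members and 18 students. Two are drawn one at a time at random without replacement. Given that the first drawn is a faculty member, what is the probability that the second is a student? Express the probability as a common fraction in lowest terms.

After removing one faculty member, 29 remain: 11 faculty members and 18 students.
So the probability the next is a student is 18/29.

18/29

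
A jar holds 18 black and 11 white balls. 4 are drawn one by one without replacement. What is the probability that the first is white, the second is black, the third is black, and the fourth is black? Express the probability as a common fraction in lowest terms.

Multiply the conditional probabilities at each draw: 11/29 · 18/28 · 17/27 · 16/26 = 53856/570024 = 748/7917.

748/7917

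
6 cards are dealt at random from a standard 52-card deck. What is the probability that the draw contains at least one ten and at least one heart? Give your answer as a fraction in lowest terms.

There are C(52,6) = 20358520 possible draws.
By inclusion-exclusion on the complements, draws missing all tens or all hearts: C(48,6) + C(39,6) − C(36,6) = 12271512 + 3262623 − 1947792 = 13586343.
So draws with at least one of each: 20358520 − 13586343 = 6772177, probability 6772177/20358520.

6772177/20358520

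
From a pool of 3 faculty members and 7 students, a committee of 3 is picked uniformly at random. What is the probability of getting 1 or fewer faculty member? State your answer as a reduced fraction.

There are C(10,3) = 120 ways to choose the 3.
Favorable selections (1 or fewer faculty member): C(3,0)·C(7,3) + C(3,1)·C(7,2) = 35 + 63 = 98.
Probability = 98/120 = 49/60.

49/60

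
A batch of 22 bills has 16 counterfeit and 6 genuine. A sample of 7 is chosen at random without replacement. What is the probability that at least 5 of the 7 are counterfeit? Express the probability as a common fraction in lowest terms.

Total selections: C(22,7) = 170544.
Favorable selections (at least 5 counterfeit): C(16,5)·C(6,2) + C(16,6)·C(6,1) + C(16,7)·C(6,0) = 65520 + 48048 + 11440 = 125008.
Probability = 125008/170544 = 7813/10659.

7813/10659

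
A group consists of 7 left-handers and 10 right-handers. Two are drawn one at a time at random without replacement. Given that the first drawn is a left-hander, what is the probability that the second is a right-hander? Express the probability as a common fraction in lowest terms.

After removing one left-hander, 16 remain: 6 left-handers and 10 right-handers.
So the probability the next is a right-hander is 10/16 = 5/8.

5/8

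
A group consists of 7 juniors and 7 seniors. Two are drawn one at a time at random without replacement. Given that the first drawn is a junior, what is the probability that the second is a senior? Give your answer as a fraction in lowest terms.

7/13

After removing one junior, 13 remain: 6 juniors and 7 seniors.
So the probability the next is a senior is 7/13.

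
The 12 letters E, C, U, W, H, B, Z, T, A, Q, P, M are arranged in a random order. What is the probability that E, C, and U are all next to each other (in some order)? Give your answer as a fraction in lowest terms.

There are 12! = 479001600 arrangements.
Treat the three as one block: 10! placements × 3! orders within the block = 3628800·6 = 21772800.
Probability = 21772800/479001600 = 1/22.

1/22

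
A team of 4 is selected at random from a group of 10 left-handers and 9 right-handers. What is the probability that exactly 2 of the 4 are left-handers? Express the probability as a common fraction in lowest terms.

The sample space is all 4-subsets of the 19: C(19,4) = 3876.
Selections with exactly 2 left-handers: choose 2 of the 10 left-handers and 2 of the 9 right-handers, C(10,2)·C(9,2) = 45·36 = 1620.
Probability = 1620/3876 = 135/323.

135/323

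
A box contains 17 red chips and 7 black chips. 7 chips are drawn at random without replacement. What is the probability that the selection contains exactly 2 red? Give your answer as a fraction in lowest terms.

Total number of selections: C(24,7) = 346104.
Selections with exactly 2 red: choose 2 of the 17 red and 5 of the 7 black, C(17,2)·C(7,5) = 136·21 = 2856.
Probability = 2856/346104 = 119/14421.

119/14421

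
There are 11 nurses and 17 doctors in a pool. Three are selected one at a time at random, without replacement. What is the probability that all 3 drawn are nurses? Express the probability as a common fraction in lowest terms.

Multiply the conditional probabilities at each draw: 11/28 · 10/27 · 9/26 = 990/19656 = 55/1092.

55/1092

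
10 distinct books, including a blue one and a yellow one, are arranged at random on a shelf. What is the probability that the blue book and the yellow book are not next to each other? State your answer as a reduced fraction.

4/5

There are 10! = 3628800 arrangements.
Arrangements with the blue book and the yellow book adjacent: 2·9! = 725760.
So not adjacent: 3628800 − 725760 = 2903040, probability 2903040/3628800 = 4/5.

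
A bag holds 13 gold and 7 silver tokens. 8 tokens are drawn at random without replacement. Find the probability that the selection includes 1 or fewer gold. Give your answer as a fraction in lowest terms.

Total selections: C(20,8) = 125970.
Favorable selections (1 or fewer gold): C(13,1)·C(7,7) = 13.
Probability = 13/125970 = 1/9690.

1/9690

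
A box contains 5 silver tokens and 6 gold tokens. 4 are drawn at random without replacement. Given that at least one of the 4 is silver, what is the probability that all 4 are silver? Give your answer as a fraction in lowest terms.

Work in counts. Selections with at least one silver: C(11,4) − C(6,4) = 330 − 15 = 315.
Of those, selections where all 4 are silver: C(5,4) = 5.
Conditional probability = 5/315 = 1/63.

1/63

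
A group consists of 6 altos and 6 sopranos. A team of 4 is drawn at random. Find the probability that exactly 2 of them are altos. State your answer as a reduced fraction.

5/11

The sample space is all 4-subsets of the 12: C(12,4) = 495.
Selections with exactly 2 altos: choose 2 of the 6 altos and 2 of the 6 sopranos, C(6,2)·C(6,2) = 15·15 = 225.
Probability = 225/495 = 5/11.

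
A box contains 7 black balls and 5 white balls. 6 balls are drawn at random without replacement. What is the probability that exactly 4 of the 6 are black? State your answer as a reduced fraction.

Total number of selections: C(12,6) = 924.
Selections with exactly 4 black: choose 4 of the 7 black and 2 of the 5 white, C(7,4)·C(5,2) = 35·10 = 350.
Probability = 350/924 = 25/66.

25/66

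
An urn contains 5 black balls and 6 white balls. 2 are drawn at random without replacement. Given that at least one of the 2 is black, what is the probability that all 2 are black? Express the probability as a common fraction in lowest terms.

1/4

Work in counts. Selections with at least one black: C(11,2) − C(6,2) = 55 − 15 = 40.
Of those, selections where all 2 are black: C(5,2) = 10.
Conditional probability = 10/40 = 1/4.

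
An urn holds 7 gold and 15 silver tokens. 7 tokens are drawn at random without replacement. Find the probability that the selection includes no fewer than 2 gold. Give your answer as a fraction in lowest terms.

5867/7752

There are C(22,7) = 170544 ways to choose the 7.
Count the complement (fewer than 2 gold): C(7,0)·C(15,7) + C(7,1)·C(15,6) = 6435 + 35035 = 41470.
Probability = 1 − 41470/170544 = 129074/170544 = 5867/7752.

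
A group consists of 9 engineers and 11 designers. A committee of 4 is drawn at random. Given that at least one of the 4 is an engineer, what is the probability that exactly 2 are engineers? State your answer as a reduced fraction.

132/301

Work in counts. Selections with at least one engineer: C(20,4) − C(11,4) = 4845 − 330 = 4515.
Of those, selections where exactly 2 are engineers: C(9,2)·C(11,2) = 36·55 = 1980.
Conditional probability = 1980/4515 = 132/301.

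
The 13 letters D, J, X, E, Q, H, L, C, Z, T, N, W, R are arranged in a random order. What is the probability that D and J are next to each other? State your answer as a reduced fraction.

2/13

There are 13! = 6227020800 arrangements.
Treat D and J as a block: 12! arrangements of the blocks × 2 orders within the block = 2·479001600 = 958003200.
Probability = 958003200/6227020800 = 2/13.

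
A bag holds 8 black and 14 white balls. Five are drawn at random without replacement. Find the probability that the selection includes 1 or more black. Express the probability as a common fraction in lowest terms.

158/171

Total selections: C(22,5) = 26334.
The complement is all 5 are white: C(14,5) = 2002.
Probability = 1 − 2002/26334 = 24332/26334 = 158/171.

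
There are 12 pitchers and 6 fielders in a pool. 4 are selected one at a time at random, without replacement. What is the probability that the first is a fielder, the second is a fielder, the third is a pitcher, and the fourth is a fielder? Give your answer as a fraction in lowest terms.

1/51

Multiply the conditional probabilities at each draw: 6/18 · 5/17 · 12/16 · 4/15 = 1440/73440 = 1/51.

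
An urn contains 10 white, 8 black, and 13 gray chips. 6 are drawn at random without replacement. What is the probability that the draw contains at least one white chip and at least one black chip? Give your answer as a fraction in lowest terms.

There are C(31,6) = 736281 possible draws.
By inclusion-exclusion on the complements, draws missing all white or all black: C(21,6) + C(23,6) − C(13,6) = 54264 + 100947 − 1716 = 153495.
So draws with at least one of each: 736281 − 153495 = 582786, probability 582786/736281 = 64754/81809.

64754/81809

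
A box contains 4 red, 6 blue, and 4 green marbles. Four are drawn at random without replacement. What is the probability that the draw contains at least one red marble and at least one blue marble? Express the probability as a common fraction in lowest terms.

722/1001

There are C(14,4) = 1001 possible draws.
By inclusion-exclusion on the complements, draws missing all red or all blue: C(10,4) + C(8,4) − C(4,4) = 210 + 70 − 1 = 279.
So draws with at least one of each: 1001 − 279 = 722, probability 722/1001.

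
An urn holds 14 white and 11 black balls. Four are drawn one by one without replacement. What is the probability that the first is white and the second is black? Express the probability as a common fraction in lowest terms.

Multiply the conditional probabilities at each draw: 14/25 · 11/24 = 154/600 = 77/300.

77/300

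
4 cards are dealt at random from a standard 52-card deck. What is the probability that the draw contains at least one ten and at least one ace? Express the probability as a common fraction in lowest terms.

There are C(52,4) = 270725 possible draws.
By inclusion-exclusion on the complements, draws missing all tens or all aces: C(48,4) + C(48,4) − C(44,4) = 194580 + 194580 − 135751 = 253409.
So draws with at least one of each: 270725 − 253409 = 17316, probability 17316/270725 = 1332/20825.

1332/20825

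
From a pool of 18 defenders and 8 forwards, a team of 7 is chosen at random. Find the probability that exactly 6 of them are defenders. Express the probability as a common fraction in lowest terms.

There are C(26,7) = 657800 ways to choose 7 from 26.
Selections with exactly 6 defenders: choose 6 of the 18 defenders and 1 of the 8 forwards, C(18,6)·C(8,1) = 18564·8 = 148512.
Probability = 148512/657800 = 1428/6325.

1428/6325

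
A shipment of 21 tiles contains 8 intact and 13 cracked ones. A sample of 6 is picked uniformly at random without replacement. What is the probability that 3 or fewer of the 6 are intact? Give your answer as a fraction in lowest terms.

286/323

Total selections: C(21,6) = 54264.
Count the complement (more than 3 intact): C(8,4)·C(13,2) + C(8,5)·C(13,1) + C(8,6)·C(13,0) = 5460 + 728 + 28 = 6216.
Probability = 1 − 6216/54264 = 48048/54264 = 286/323.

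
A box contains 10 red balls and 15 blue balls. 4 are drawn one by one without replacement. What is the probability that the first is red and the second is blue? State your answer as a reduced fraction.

Multiply the conditional probabilities at each draw: 10/25 · 15/24 = 150/600 = 1/4.

1/4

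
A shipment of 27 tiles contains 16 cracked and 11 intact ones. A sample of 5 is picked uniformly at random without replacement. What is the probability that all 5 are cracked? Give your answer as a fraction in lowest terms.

There are C(27,5) = 80730 possible selections.
Selections with all cracked: C(16,5) = 4368.
Probability = 4368/80730 = 56/1035.

56/1035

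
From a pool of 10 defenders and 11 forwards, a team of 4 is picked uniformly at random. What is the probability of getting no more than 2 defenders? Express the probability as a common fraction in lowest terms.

Total selections: C(21,4) = 5985.
Count the complement (more than 2 defenders): C(10,3)·C(11,1) + C(10,4)·C(11,0) = 1320 + 210 = 1530.
Probability = 1 − 1530/5985 = 4455/5985 = 99/133.

99/133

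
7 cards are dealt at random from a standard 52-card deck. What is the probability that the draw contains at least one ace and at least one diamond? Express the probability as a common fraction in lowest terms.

53122231/133784560

There are C(52,7) = 133784560 possible draws.
By inclusion-exclusion on the complements, draws missing all aces or all diamonds: C(48,7) + C(39,7) − C(36,7) = 73629072 + 15380937 − 8347680 = 80662329.
So draws with at least one of each: 133784560 − 80662329 = 53122231, probability 53122231/133784560.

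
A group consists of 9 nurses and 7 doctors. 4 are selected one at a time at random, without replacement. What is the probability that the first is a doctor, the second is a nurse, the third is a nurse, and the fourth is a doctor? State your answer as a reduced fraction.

Multiply the conditional probabilities at each draw: 7/16 · 9/15 · 8/14 · 6/13 = 3024/43680 = 9/130.

9/130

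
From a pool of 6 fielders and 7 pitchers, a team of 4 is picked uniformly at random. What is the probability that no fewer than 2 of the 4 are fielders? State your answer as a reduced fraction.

There are C(13,4) = 715 ways to choose the 4.
Favorable selections (no fewer than 2 fielders): C(6,2)·C(7,2) + C(6,3)·C(7,1) + C(6,4)·C(7,0) = 315 + 140 + 15 = 470.
Probability = 470/715 = 94/143.

94/143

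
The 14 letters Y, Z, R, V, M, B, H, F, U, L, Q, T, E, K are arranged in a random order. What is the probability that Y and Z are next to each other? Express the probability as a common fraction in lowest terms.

1/7

There are 14! = 87178291200 arrangements.
Treat Y and Z as a block: 13! arrangements of the blocks × 2 orders within the block = 2·6227020800 = 12454041600.
Probability = 12454041600/87178291200 = 1/7.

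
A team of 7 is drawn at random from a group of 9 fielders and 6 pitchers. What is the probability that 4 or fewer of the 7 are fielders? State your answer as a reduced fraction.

Total selections: C(15,7) = 6435.
Count the complement (more than 4 fielders): C(9,5)·C(6,2) + C(9,6)·C(6,1) + C(9,7)·C(6,0) = 1890 + 504 + 36 = 2430.
Probability = 1 − 2430/6435 = 4005/6435 = 89/143.

89/143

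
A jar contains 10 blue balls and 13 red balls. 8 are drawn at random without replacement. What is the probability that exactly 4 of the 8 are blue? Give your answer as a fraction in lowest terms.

2275/7429

There are C(23,8) = 490314 ways to choose 8 from 23.
Selections with exactly 4 blue: choose 4 of the 10 blue and 4 of the 13 red, C(10,4)·C(13,4) = 210·715 = 150150.
Probability = 150150/490314 = 2275/7429.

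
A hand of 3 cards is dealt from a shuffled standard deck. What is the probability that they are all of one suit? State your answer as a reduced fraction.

There are C(52,3) = 22100 possible 3-card hands.
Hands of one suit: 4 suits × C(13,3) = 4·286 = 1144.
Probability = 1144/22100 = 22/425.

22/425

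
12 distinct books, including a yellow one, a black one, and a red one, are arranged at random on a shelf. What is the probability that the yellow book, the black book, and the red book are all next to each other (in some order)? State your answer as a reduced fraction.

1/22

There are 12! = 479001600 arrangements.
Treat the three as one block: 10! placements × 3! orders within the block = 3628800·6 = 21772800.
Probability = 21772800/479001600 = 1/22.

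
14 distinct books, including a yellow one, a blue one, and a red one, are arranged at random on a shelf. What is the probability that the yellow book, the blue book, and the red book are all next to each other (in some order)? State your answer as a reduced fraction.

There are 14! = 87178291200 arrangements.
Treat the three as one block: 12! placements × 3! orders within the block = 479001600·6 = 2874009600.
Probability = 2874009600/87178291200 = 3/91.

3/91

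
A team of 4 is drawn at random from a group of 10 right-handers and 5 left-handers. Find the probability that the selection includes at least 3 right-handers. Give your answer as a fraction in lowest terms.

54/91

There are C(15,4) = 1365 ways to choose the 4.
Favorable selections (at least 3 right-handers): C(10,3)·C(5,1) + C(10,4)·C(5,0) = 600 + 210 = 810.
Probability = 810/1365 = 54/91.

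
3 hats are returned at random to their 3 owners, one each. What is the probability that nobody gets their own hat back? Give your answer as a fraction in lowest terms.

1/3

There are 3! = 6 assignments.
By inclusion-exclusion, assignments with no fixed points: C(3,0)·3! − C(3,1)·2! + C(3,2)·1! − C(3,3)·0! = 2.
Probability = 2/6 = 1/3.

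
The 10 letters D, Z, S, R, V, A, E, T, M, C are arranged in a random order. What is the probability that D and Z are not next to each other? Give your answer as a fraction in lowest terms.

There are 10! = 3628800 arrangements.
Arrangements with D and Z adjacent: 2·9! = 725760.
So not adjacent: 3628800 − 725760 = 2903040, probability 2903040/3628800 = 4/5.

4/5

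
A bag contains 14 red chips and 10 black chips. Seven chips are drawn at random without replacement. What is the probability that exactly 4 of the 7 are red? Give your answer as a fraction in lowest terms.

455/1311

There are C(24,7) = 346104 ways to choose 7 from 24.
Selections with exactly 4 red: choose 4 of the 14 red and 3 of the 10 black, C(14,4)·C(10,3) = 1001·120 = 120120.
Probability = 120120/346104 = 455/1311.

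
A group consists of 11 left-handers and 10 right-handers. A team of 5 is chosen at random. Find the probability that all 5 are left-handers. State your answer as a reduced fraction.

There are C(21,5) = 20349 possible selections.
Selections with all left-handers: C(11,5) = 462.
Probability = 462/20349 = 22/969.

22/969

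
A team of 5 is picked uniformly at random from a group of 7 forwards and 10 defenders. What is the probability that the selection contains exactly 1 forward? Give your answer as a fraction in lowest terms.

105/442

There are C(17,5) = 6188 ways to choose 5 from 17.
Selections with exactly 1 forward: choose 1 of the 7 forwards and 4 of the 10 defenders, C(7,1)·C(10,4) = 7·210 = 1470.
Probability = 1470/6188 = 105/442.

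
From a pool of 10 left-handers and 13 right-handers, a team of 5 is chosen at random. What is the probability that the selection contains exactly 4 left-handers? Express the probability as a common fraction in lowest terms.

Total number of selections: C(23,5) = 33649.
Selections with exactly 4 left-handers: choose 4 of the 10 left-handers and 1 of the 13 right-handers, C(10,4)·C(13,1) = 210·13 = 2730.
Probability = 2730/33649 = 390/4807.

390/4807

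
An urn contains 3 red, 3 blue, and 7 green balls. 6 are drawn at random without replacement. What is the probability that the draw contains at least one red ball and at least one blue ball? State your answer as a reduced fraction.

There are C(13,6) = 1716 possible draws.
By inclusion-exclusion on the complements, draws missing all red or all blue: C(10,6) + C(10,6) − C(7,6) = 210 + 210 − 7 = 413.
So draws with at least one of each: 1716 − 413 = 1303, probability 1303/1716.

1303/1716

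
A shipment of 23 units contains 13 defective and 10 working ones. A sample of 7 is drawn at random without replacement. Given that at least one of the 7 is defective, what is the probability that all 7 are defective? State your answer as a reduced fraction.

44/6283

Work in counts. Selections with at least one defective: C(23,7) − C(10,7) = 245157 − 120 = 245037.
Of those, selections where all 7 are defective: C(13,7) = 1716.
Conditional probability = 1716/245037 = 44/6283.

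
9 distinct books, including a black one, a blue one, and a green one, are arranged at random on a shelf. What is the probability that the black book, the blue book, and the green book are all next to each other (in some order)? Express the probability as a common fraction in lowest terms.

1/12

There are 9! = 362880 arrangements.
Treat the three as one block: 7! placements × 3! orders within the block = 5040·6 = 30240.
Probability = 30240/362880 = 1/12.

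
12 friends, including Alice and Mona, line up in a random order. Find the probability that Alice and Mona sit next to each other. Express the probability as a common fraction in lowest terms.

There are 12! = 479001600 arrangements.
Treat Alice and Mona as a block: 11! arrangements of the blocks × 2 orders within the block = 2·39916800 = 79833600.
Probability = 79833600/479001600 = 1/6.

1/6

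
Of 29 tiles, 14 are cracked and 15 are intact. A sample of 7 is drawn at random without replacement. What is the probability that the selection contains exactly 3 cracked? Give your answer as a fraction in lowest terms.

637/2001

Total number of selections: C(29,7) = 1560780.
Selections with exactly 3 cracked: choose 3 of the 14 cracked and 4 of the 15 intact, C(14,3)·C(15,4) = 364·1365 = 496860.
Probability = 496860/1560780 = 637/2001.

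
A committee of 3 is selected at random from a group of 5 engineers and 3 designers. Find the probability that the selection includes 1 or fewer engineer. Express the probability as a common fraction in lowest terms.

Total selections: C(8,3) = 56.
Favorable selections (1 or fewer engineer): C(5,0)·C(3,3) + C(5,1)·C(3,2) = 1 + 15 = 16.
Probability = 16/56 = 2/7.

2/7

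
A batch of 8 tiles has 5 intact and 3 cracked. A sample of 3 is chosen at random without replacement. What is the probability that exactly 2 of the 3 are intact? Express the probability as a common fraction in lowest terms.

15/28

The sample space is all 3-subsets of the 8: C(8,3) = 56.
Selections with exactly 2 intact: choose 2 of the 5 intact and 1 of the 3 cracked, C(5,2)·C(3,1) = 10·3 = 30.
Probability = 30/56 = 15/28.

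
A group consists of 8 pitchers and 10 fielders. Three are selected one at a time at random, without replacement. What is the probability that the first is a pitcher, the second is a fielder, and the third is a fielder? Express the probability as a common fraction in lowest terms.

5/34

Multiply the conditional probabilities at each draw: 8/18 · 10/17 · 9/16 = 720/4896 = 5/34.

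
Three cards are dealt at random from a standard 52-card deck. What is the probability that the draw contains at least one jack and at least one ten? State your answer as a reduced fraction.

188/5525

There are C(52,3) = 22100 possible draws.
By inclusion-exclusion on the complements, draws missing all jacks or all tens: C(48,3) + C(48,3) − C(44,3) = 17296 + 17296 − 13244 = 21348.
So draws with at least one of each: 22100 − 21348 = 752, probability 752/22100 = 188/5525.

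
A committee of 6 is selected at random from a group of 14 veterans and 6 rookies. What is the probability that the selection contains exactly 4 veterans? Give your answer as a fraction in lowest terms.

1001/2584

There are C(20,6) = 38760 ways to choose 6 from 20.
Selections with exactly 4 veterans: choose 4 of the 14 veterans and 2 of the 6 rookies, C(14,4)·C(6,2) = 1001·15 = 15015.
Probability = 15015/38760 = 1001/2584.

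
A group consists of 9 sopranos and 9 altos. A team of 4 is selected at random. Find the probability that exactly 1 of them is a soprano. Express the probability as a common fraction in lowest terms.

The sample space is all 4-subsets of the 18: C(18,4) = 3060.
Selections with exactly 1 soprano: choose 1 of the 9 sopranos and 3 of the 9 altos, C(9,1)·C(9,3) = 9·84 = 756.
Probability = 756/3060 = 21/85.

21/85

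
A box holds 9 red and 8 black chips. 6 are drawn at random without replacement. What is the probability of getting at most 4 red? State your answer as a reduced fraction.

There are C(17,6) = 12376 ways to choose the 6.
Favorable selections (at most 4 red): C(9,0)·C(8,6) + C(9,1)·C(8,5) + C(9,2)·C(8,4) + C(9,3)·C(8,3) + C(9,4)·C(8,2) = 28 + 504 + 2520 + 4704 + 3528 = 11284.
Probability = 11284/12376 = 31/34.

31/34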